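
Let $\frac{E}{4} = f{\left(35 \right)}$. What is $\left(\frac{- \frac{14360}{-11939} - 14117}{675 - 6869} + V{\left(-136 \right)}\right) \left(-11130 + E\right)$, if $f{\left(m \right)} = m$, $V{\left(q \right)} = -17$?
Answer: $\frac{5981990632905}{36975083} \approx 1.6178 \cdot 10^{5}$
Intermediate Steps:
$E = 140$ ($E = 4 \cdot 35 = 140$)
$\left(\frac{- \frac{14360}{-11939} - 14117}{675 - 6869} + V{\left(-136 \right)}\right) \left(-11130 + E\right) = \left(\frac{- \frac{14360}{-11939} - 14117}{675 - 6869} - 17\right) \left(-11130 + 140\right) = \left(\frac{\left(-14360\right) \left(- \frac{1}{11939}\right) - 14117}{-6194} - 17\right) \left(-10990\right) = \left(\left(\frac{14360}{11939} - 14117\right) \left(- \frac{1}{6194}\right) - 17\right) \left(-10990\right) = \left(\left(- \frac{168528503}{11939}\right) \left(- \frac{1}{6194}\right) - 17\right) \left(-10990\right) = \left(\frac{168528503}{73950166} - 17\right) \left(-10990\right) = \left(- \frac{1088624319}{73950166}\right) \left(-10990\right) = \frac{5981990632905}{36975083}$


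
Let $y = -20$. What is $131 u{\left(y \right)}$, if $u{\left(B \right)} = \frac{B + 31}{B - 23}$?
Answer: $- \frac{1441}{43} \approx -33.512$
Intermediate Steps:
$u{\left(B \right)} = \frac{31 + B}{-23 + B}$
$131 u{\left(y \right)} = 131 \frac{31 - 20}{-23 - 20} = 131 \frac{1}{-43} \cdot 11 = 131 \left(\left(- \frac{1}{43}\right) 11\right) = 131 \left(- \frac{11}{43}\right) = - \frac{1441}{43}$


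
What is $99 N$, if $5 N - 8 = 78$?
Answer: $\frac{8514}{5} \approx 1702.8$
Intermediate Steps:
$N = \frac{86}{5}$ ($N = \frac{8}{5} + \frac{1}{5} \cdot 78 = \frac{8}{5} + \frac{78}{5} = \frac{86}{5} \approx 17.2$)
$99 N = 99 \cdot \frac{86}{5} = \frac{8514}{5}$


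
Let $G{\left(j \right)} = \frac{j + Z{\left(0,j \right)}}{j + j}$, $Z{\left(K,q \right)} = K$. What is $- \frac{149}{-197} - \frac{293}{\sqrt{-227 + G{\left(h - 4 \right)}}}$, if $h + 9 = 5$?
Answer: $\frac{149}{197} + \frac{293 i \sqrt{906}}{453} \approx 0.75634 + 19.469 i$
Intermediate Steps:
$h = -4$ ($h = -9 + 5 = -4$)
$G{\left(j \right)} = \frac{1}{2}$ ($G{\left(j \right)} = \frac{j + 0}{j + j} = \frac{j}{2 j} = j \frac{1}{2 j} = \frac{1}{2}$)
$- \frac{149}{-197} - \frac{293}{\sqrt{-227 + G{\left(h - 4 \right)}}} = - \frac{149}{-197} - \frac{293}{\sqrt{-227 + \frac{1}{2}}} = \left(-149\right) \left(- \frac{1}{197}\right) - \frac{293}{\sqrt{- \frac{453}{2}}} = \frac{149}{197} - \frac{293}{\frac{1}{2} i \sqrt{906}} = \frac{149}{197} - 293 \left(- \frac{i \sqrt{906}}{453}\right) = \frac{149}{197} + \frac{293 i \sqrt{906}}{453}$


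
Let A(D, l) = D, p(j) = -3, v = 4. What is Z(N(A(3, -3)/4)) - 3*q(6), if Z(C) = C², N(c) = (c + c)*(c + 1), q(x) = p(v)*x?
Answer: 3897/64 ≈ 60.891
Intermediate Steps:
q(x) = -3*x
N(c) = 2*c*(1 + c) (N(c) = (2*c)*(1 + c) = 2*c*(1 + c))
Z(N(A(3, -3)/4)) - 3*q(6) = (2*(3/4)*(1 + 3/4))² - (-9)*6 = (2*(3*(¼))*(1 + 3*(¼)))² - 3*(-18) = (2*(¾)*(1 + ¾))² + 54 = (2*(¾)*(7/4))² + 54 = (21/8)² + 54 = 441/64 + 54 = 3897/64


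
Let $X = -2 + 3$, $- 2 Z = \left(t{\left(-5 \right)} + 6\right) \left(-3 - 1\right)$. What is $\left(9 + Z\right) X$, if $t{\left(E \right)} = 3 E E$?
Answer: $171$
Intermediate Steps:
$t{\left(E \right)} = 3 E^{2}$
$Z = 162$ ($Z = - \frac{\left(3 \left(-5\right)^{2} + 6\right) \left(-3 - 1\right)}{2} = - \frac{\left(3 \cdot 25 + 6\right) \left(-4\right)}{2} = - \frac{\left(75 + 6\right) \left(-4\right)}{2} = - \frac{81 \left(-4\right)}{2} = \left(- \frac{1}{2}\right) \left(-324\right) = 162$)
$X = 1$
$\left(9 + Z\right) X = \left(9 + 162\right) 1 = 171 \cdot 1 = 171$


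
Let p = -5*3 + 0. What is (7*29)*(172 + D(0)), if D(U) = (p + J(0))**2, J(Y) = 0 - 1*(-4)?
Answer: 59479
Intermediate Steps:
J(Y) = 4 (J(Y) = 0 + 4 = 4)
p = -15 (p = -15 + 0 = -15)
D(U) = 121 (D(U) = (-15 + 4)**2 = (-11)**2 = 121)
(7*29)*(172 + D(0)) = (7*29)*(172 + 121) = 203*293 = 59479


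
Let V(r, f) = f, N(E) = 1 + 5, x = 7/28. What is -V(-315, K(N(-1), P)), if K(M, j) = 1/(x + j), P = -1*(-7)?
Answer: -4/29 ≈ -0.13793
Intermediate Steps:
x = 1/4 (x = 7*(1/28) = 1/4 ≈ 0.25000)
N(E) = 6
P = 7
K(M, j) = 1/(1/4 + j)
-V(-315, K(N(-1), P)) = -4/(1 + 4*7) = -4/(1 + 28) = -4/29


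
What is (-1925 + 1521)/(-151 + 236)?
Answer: -404/85 ≈ -4.7529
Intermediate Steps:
(-1925 + 1521)/(-151 + 236) = -404/85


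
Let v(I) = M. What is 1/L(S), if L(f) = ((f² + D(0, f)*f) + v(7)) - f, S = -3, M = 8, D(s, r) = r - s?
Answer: 1/29 ≈ 0.034483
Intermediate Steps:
v(I) = 8
L(f) = 8 - f + 2*f² (L(f) = ((f² + (f - 1*0)*f) + 8) - f = ((f² + (f + 0)*f) + 8) - f = ((f² + f*f) + 8) - f = ((f² + f²) + 8) - f = (2*f² + 8) - f = (8 + 2*f²) - f = 8 - f + 2*f²)
1/L(S) = 1/(8 - 1*(-3) + 2*(-3)²) = 1/(8 + 3 + 2*9) = 1/(8 + 3 + 18) = 1/29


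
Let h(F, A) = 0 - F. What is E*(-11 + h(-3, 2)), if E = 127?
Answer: -1016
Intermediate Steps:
h(F, A) = -F
E*(-11 + h(-3, 2)) = 127*(-11 - 1*(-3)) = 127*(-11 + 3) = 127*(-8) = -1016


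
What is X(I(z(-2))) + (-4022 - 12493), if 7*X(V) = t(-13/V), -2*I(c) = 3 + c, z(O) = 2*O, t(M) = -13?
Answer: -115618/7 ≈ -16517.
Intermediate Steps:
I(c) = -3/2 - c/2 (I(c) = -(3 + c)/2 = -3/2 - c/2)
X(V) = -13/7 (X(V) = (⅐)*(-13) = -13/7)
X(I(z(-2))) + (-4022 - 12493) = -13/7 + (-4022 - 12493) = -13/7 - 16515 = -115618/7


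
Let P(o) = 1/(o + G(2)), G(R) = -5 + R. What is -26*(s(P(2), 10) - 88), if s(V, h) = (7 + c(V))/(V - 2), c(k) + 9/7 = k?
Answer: 16302/7 ≈ 2328.9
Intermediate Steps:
c(k) = -9/7 + k
P(o) = 1/(-3 + o) (P(o) = 1/(o + (-5 + 2)) = 1/(o - 3) = 1/(-3 + o))
s(V, h) = (40/7 + V)/(-2 + V) (s(V, h) = (7 + (-9/7 + V))/(V - 2) = (40/7 + V)/(-2 + V))
-26*(s(P(2), 10) - 88) = -26*((40/7 + 1/(-3 + 2))/(-2 + 1/(-3 + 2)) - 88) = -26*((40/7 + 1/(-1))/(-2 + 1/(-1)) - 88) = -26*((40/7 - 1)/(-2 - 1) - 88) = -26*((33/7)/(-3) - 88) = -26*(-1/3*33/7 - 88) = -26*(-11/7 - 88) = -26*(-627/7) = 16302/7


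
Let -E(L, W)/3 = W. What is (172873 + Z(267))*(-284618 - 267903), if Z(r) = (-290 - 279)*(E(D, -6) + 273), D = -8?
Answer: -4030088174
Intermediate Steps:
E(L, W) = -3*W
Z(r) = -165579 (Z(r) = (-290 - 279)*(-3*(-6) + 273) = -569*(18 + 273) = -569*291 = -165579)
(172873 + Z(267))*(-284618 - 267903) = (172873 - 165579)*(-284618 - 267903) = 7294*(-552521) = -4030088174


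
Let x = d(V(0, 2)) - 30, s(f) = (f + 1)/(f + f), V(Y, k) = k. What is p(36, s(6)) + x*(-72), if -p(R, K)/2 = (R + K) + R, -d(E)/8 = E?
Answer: 19001/6 ≈ 3166.8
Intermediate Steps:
s(f) = (1 + f)/(2*f) (s(f) = (1 + f)/((2*f)) = (1 + f)*(1/(2*f)) = (1 + f)/(2*f))
d(E) = -8*E
p(R, K) = -4*R - 2*K (p(R, K) = -2*((R + K) + R) = -2*((K + R) + R) = -2*(K + 2*R) = -4*R - 2*K)
x = -46 (x = -8*2 - 30 = -16 - 30 = -46)
p(36, s(6)) + x*(-72) = (-4*36 - (1 + 6)/6) - 46*(-72) = (-144 - 7/6) + 3312 = -871/6 + 3312 = 19001/6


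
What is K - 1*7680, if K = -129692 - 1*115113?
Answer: -252485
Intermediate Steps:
K = -244805 (K = -129692 - 115113 = -244805)
K - 1*7680 = -244805 - 1*7680 = -244805 - 7680 = -252485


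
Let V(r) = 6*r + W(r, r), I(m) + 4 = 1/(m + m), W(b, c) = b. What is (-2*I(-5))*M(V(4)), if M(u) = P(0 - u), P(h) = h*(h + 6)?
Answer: 25256/5 ≈ 5051.2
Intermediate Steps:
I(m) = -4 + 1/(2*m) (I(m) = -4 + 1/(m + m) = -4 + 1/(2*m))
V(r) = 7*r (V(r) = 6*r + r = 7*r)
P(h) = h*(6 + h)
M(u) = -u*(6 - u) (M(u) = (0 - u)*(6 + (0 - u)) = (-u)*(6 - u) = -u*(6 - u))
(-2*I(-5))*M(V(4)) = (-2*(-4 + (1/2)/(-5)))*((7*4)*(-6 + 7*4)) = (-2*(-4 + (1/2)*(-1/5)))*(28*(-6 + 28)) = (-2*(-4 - 1/10))*(28*22) = -2*(-41/10)*616 = (41/5)*616 = 25256/5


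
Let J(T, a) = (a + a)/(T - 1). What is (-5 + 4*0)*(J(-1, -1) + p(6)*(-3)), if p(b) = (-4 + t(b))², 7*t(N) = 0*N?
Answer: 235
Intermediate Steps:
t(N) = 0 (t(N) = (0*N)/7 = (⅐)*0 = 0)
J(T, a) = 2*a/(-1 + T) (J(T, a) = (2*a)/(-1 + T) = 2*a/(-1 + T))
p(b) = 16 (p(b) = (-4 + 0)² = (-4)² = 16)
(-5 + 4*0)*(J(-1, -1) + p(6)*(-3)) = (-5 + 4*0)*(2*(-1)/(-1 - 1) + 16*(-3)) = (-5 + 0)*(2*(-1)/(-2) - 48) = -5*(2*(-1)*(-½) - 48) = -5*(1 - 48) = -5*(-47) = 235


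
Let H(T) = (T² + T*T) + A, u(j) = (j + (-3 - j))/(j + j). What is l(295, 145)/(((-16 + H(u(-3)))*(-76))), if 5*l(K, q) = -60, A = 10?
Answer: -6/209 ≈ -0.028708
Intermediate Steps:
l(K, q) = -12 (l(K, q) = (⅕)*(-60) = -12)
u(j) = -3/(2*j) (u(j) = -3*1/(2*j) = -3/(2*j))
H(T) = 10 + 2*T² (H(T) = (T² + T*T) + 10 = (T² + T²) + 10 = 2*T² + 10 = 10 + 2*T²)
l(295, 145)/(((-16 + H(u(-3)))*(-76))) = -12*(-1/(76*(-16 + (10 + 2*(-3/2/(-3))²)))) = -12*(-1/(76*(-16 + (10 + 2*(-3/2*(-⅓))²)))) = -12*(-1/(76*(-16 + (10 + 2*(½)²)))) = -12*(-1/(76*(-16 + (10 + 2*(¼))))) = -12*(-1/(76*(-16 + (10 + ½)))) = -12*(-1/(76*(-16 + 21/2))) = -12/((-11/2*(-76))) = -12/418 = -12*1/418 = -6/209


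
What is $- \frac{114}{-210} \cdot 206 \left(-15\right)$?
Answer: $- \frac{11742}{7} \approx -1677.4$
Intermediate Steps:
$- \frac{114}{-210} \cdot 206 \left(-15\right) = \left(-114\right) \left(- \frac{1}{210}\right) 206 \left(-15\right) = \frac{19}{35} \cdot 206 \left(-15\right) = \frac{3914}{35} \left(-15\right) = - \frac{11742}{7}$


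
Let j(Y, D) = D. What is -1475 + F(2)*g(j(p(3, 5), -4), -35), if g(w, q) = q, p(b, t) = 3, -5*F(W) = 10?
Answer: -1405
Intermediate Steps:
F(W) = -2 (F(W) = -⅕*10 = -2)
-1475 + F(2)*g(j(p(3, 5), -4), -35) = -1475 - 2*(-35) = -1475 + 70 = -1405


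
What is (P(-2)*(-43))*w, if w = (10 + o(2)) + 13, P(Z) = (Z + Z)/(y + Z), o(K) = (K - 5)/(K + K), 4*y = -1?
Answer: -15308/9 ≈ -1700.9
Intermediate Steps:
y = -1/4 (y = (1/4)*(-1) = -1/4 ≈ -0.25000)
o(K) = (-5 + K)/(2*K) (o(K) = (-5 + K)/((2*K)) = (-5 + K)*(1/(2*K)) = (-5 + K)/(2*K))
P(Z) = 2*Z/(-1/4 + Z) (P(Z) = (Z + Z)/(-1/4 + Z) = (2*Z)/(-1/4 + Z) = 2*Z/(-1/4 + Z))
w = 89/4 (w = (10 + (1/2)*(-5 + 2)/2) + 13 = (10 + (1/2)*(1/2)*(-3)) + 13 = (10 - 3/4) + 13 = 37/4 + 13 = 89/4 ≈ 22.250)
(P(-2)*(-43))*w = ((8*(-2)/(-1 + 4*(-2)))*(-43))*(89/4) = ((8*(-2)/(-1 - 8))*(-43))*(89/4) = ((8*(-2)/(-9))*(-43))*(89/4) = ((8*(-2)*(-1/9))*(-43))*(89/4) = ((16/9)*(-43))*(89/4) = -688/9*89/4 = -15308/9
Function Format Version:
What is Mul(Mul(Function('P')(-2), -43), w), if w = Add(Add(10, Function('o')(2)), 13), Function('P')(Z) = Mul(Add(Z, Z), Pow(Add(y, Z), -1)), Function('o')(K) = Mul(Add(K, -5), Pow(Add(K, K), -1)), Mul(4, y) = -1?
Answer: Rational(-15308, 9) ≈ -1700.9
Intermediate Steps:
y = Rational(-1, 4) (y = Mul(Rational(1, 4), -1) = Rational(-1, 4) ≈ -0.25000)
Function('o')(K) = Mul(Rational(1, 2), Pow(K, -1), Add(-5, K)) (Function('o')(K) = Mul(Add(-5, K), Pow(Mul(2, K), -1)) = Mul(Add(-5, K), Mul(Rational(1, 2), Pow(K, -1))) = Mul(Rational(1, 2), Pow(K, -1), Add(-5, K)))
Function('P')(Z) = Mul(2, Z, Pow(Add(Rational(-1, 4), Z), -1)) (Function('P')(Z) = Mul(Add(Z, Z), Pow(Add(Rational(-1, 4), Z), -1)) = Mul(Mul(2, Z), Pow(Add(Rational(-1, 4), Z), -1)) = Mul(2, Z, Pow(Add(Rational(-1, 4), Z), -1)))
w = Rational(89, 4) (w = Add(Add(10, Mul(Rational(1, 2), Pow(2, -1), Add(-5, 2))), 13) = Add(Add(10, Mul(Rational(1, 2), Rational(1, 2), -3)), 13) = Add(Add(10, Rational(-3, 4)), 13) = Add(Rational(37, 4), 13) = Rational(89, 4) ≈ 22.250)
Mul(Mul(Function('P')(-2), -43), w) = Mul(Mul(Mul(8, -2, Pow(Add(-1, Mul(4, -2)), -1)), -43), Rational(89, 4)) = Mul(Mul(Mul(8, -2, Pow(Add(-1, -8), -1)), -43), Rational(89, 4)) = Mul(Mul(Mul(8, -2, Pow(-9, -1)), -43), Rational(89, 4)) = Mul(Mul(Mul(8, -2, Rational(-1, 9)), -43), Rational(89, 4)) = Mul(Mul(Rational(16, 9), -43), Rational(89, 4)) = Mul(Rational(-688, 9), Rational(89, 4)) = Rational(-15308, 9)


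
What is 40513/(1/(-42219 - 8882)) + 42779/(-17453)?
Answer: -36132157294068/17453 ≈ -2.0703e+9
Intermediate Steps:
40513/(1/(-42219 - 8882)) + 42779/(-17453) = 40513/(1/(-51101)) + 42779*(-1/17453) = 40513/(-1/51101) - 42779/17453 = 40513*(-51101) - 42779/17453 = -2070254813 - 42779/17453 = -36132157294068/17453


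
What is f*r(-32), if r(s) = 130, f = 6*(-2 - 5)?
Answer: -5460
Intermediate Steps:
f = -42 (f = 6*(-7) = -42)
f*r(-32) = -42*130 = -5460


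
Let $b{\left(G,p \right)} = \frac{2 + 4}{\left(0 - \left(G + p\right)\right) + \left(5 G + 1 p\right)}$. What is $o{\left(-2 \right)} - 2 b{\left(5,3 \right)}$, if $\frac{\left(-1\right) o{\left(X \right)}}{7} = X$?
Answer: $\frac{67}{5} \approx 13.4$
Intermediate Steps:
$o{\left(X \right)} = - 7 X$
$b{\left(G,p \right)} = \frac{3}{2 G}$ ($b{\left(G,p \right)} = \frac{6}{\left(0 - \left(G + p\right)\right) + \left(5 G + p\right)} = \frac{6}{\left(- G - p\right) + \left(p + 5 G\right)} = \frac{6}{4 G} = 6 \frac{1}{4 G} = \frac{3}{2 G}$)
$o{\left(-2 \right)} - 2 b{\left(5,3 \right)} = \left(-7\right) \left(-2\right) - 2 \frac{3}{2 \cdot 5} = 14 - 2 \cdot \frac{3}{2} \cdot \frac{1}{5} = 14 - \frac{3}{5} = \frac{67}{5}$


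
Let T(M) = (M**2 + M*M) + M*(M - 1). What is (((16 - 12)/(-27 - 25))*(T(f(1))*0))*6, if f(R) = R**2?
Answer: 0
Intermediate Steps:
T(M) = 2*M**2 + M*(-1 + M) (T(M) = (M**2 + M**2) + M*(-1 + M) = 2*M**2 + M*(-1 + M))
(((16 - 12)/(-27 - 25))*(T(f(1))*0))*6 = (((16 - 12)/(-27 - 25))*((1**2*(-1 + 3*1**2))*0))*6 = ((4/(-52))*((1*(-1 + 3*1))*0))*6 = ((4*(-1/52))*((1*(-1 + 3))*0))*6 = -1*2*0/13*6 = -2*0/13*6 = -1/13*0*6 = 0*6 = 0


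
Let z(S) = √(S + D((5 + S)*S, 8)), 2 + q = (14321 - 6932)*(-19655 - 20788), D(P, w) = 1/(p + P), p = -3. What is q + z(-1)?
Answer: -298833329 + 2*I*√14/7 ≈ -2.9883e+8 + 1.069*I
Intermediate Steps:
D(P, w) = 1/(-3 + P)
q = -298833329 (q = -2 + (14321 - 6932)*(-19655 - 20788) = -2 + 7389*(-40443) = -2 - 298833327 = -298833329)
z(S) = √(S + 1/(-3 + S*(5 + S))) (z(S) = √(S + 1/(-3 + (5 + S)*S)) = √(S + 1/(-3 + S*(5 + S))))
q + z(-1) = -298833329 + √((1 - (-3 - (5 - 1)))/(-3 - (5 - 1))) = -298833329 + √((1 - (-3 - 1*4))/(-3 - 1*4)) = -298833329 + √((1 - (-3 - 4))/(-3 - 4)) = -298833329 + √((1 - 1*(-7))/(-7)) = -298833329 + √(-(1 + 7)/7) = -298833329 + √(-⅐*8) = -298833329 + √(-8/7) = -298833329 + 2*I*√14/7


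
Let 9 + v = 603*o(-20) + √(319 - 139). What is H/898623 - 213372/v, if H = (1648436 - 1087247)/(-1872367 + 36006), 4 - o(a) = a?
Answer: -591257915384330233/40077215729120559 + 142248*√5/23242021 ≈ -14.739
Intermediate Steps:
o(a) = 4 - a
v = 14463 + 6*√5 (v = -9 + (603*(4 - 1*(-20)) + √(319 - 139)) = -9 + (603*(4 + 20) + √180) = -9 + (603*24 + 6*√5) = -9 + (14472 + 6*√5) = 14463 + 6*√5 ≈ 14476.)
H = -561189/1836361 (H = 561189/(-1836361) = 561189*(-1/1836361) = -561189/1836361 ≈ -0.30560)
H/898623 - 213372/v = -561189/1836361/898623 - 213372/(14463 + 6*√5) = -561189/1836361*1/898623 - 213372/(14463 + 6*√5) = -187063/550065410301 - 213372/(14463 + 6*√5)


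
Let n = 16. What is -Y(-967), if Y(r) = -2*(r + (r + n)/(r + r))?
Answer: -1869227/967 ≈ -1933.0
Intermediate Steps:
Y(r) = -2*r - (16 + r)/r (Y(r) = -2*(r + (r + 16)/(r + r)) = -2*(r + (16 + r)/((2*r))) = -2*(r + (16 + r)*(1/(2*r))) = -2*(r + (16 + r)/(2*r)) = -2*r - (16 + r)/r)
-Y(-967) = -(-1 - 16/(-967) - 2*(-967)) = -(-1 - 16*(-1/967) + 1934) = -(-1 + 16/967 + 1934) = -1*1869227/967 = -1869227/967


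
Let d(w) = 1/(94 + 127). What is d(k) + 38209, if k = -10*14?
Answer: 8444190/221 ≈ 38209.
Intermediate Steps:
k = -140
d(w) = 1/221
d(k) + 38209 = 1/221 + 38209 = 8444190/221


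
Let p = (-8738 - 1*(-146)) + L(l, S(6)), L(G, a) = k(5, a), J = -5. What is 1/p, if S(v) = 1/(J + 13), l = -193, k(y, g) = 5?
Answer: -1/8587 ≈ -0.00011646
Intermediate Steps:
S(v) = ⅛ (S(v) = 1/(-5 + 13) = 1/8 = ⅛)
L(G, a) = 5
p = -8587 (p = (-8738 - 1*(-146)) + 5 = (-8738 + 146) + 5 = -8592 + 5 = -8587)
1/p = 1/(-8587) = -1/8587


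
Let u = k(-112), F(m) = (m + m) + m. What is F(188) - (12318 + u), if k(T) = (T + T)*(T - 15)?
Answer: -40202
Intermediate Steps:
F(m) = 3*m (F(m) = 2*m + m = 3*m)
k(T) = 2*T*(-15 + T) (k(T) = (2*T)*(-15 + T) = 2*T*(-15 + T))
u = 28448 (u = 2*(-112)*(-15 - 112) = 2*(-112)*(-127) = 28448)
F(188) - (12318 + u) = 3*188 - (12318 + 28448) = 564 - 1*40766 = 564 - 40766 = -40202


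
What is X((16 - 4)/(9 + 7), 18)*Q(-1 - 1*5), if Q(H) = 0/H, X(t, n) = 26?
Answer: 0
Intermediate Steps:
Q(H) = 0
X((16 - 4)/(9 + 7), 18)*Q(-1 - 1*5) = 26*0 = 0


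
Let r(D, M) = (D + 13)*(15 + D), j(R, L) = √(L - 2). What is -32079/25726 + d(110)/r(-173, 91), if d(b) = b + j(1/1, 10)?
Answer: -40406363/32517664 + √2/12640 ≈ -1.2425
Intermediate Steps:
j(R, L) = √(-2 + L)
d(b) = b + 2*√2 (d(b) = b + √(-2 + 10) = b + √8 = b + 2*√2)
r(D, M) = (13 + D)*(15 + D)
-32079/25726 + d(110)/r(-173, 91) = -32079/25726 + (110 + 2*√2)/(195 + (-173)² + 28*(-173)) = -32079*1/25726 + (110 + 2*√2)/(195 + 29929 - 4844) = -32079/25726 + (110 + 2*√2)/25280 = -32079/25726 + (110 + 2*√2)*(1/25280) = -32079/25726 + (11/2528 + √2/12640) = -40406363/32517664 + √2/12640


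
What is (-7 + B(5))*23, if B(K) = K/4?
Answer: -529/4 ≈ -132.25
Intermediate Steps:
B(K) = K/4 (B(K) = K*(¼) = K/4)
(-7 + B(5))*23 = (-7 + (¼)*5)*23 = (-7 + 5/4)*23 = -23/4*23 = -529/4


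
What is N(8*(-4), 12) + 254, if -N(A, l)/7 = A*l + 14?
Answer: 2844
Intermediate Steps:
N(A, l) = -98 - 7*A*l (N(A, l) = -7*(A*l + 14) = -7*(14 + A*l) = -98 - 7*A*l)
N(8*(-4), 12) + 254 = (-98 - 7*8*(-4)*12) + 254 = (-98 - 7*(-32)*12) + 254 = (-98 + 2688) + 254 = 2590 + 254 = 2844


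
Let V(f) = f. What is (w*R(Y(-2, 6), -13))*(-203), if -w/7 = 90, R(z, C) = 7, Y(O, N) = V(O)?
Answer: 895230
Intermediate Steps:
Y(O, N) = O
w = -630 (w = -7*90 = -630)
(w*R(Y(-2, 6), -13))*(-203) = -630*7*(-203) = -4410*(-203) = 895230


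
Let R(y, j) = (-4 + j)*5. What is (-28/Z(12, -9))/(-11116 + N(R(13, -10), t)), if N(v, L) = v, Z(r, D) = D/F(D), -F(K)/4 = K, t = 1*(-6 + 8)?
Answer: -8/799 ≈ -0.010013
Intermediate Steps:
t = 2 (t = 1*2 = 2)
R(y, j) = -20 + 5*j
F(K) = -4*K
Z(r, D) = -1/4 (Z(r, D) = D/((-4*D)) = D*(-1/(4*D)) = -1/4)
(-28/Z(12, -9))/(-11116 + N(R(13, -10), t)) = (-28/(-1/4))/(-11116 + (-20 + 5*(-10))) = (-28*(-4))/(-11116 + (-20 - 50)) = 112/(-11116 - 70) = 112/(-11186) = 112*(-1/11186) = -8/799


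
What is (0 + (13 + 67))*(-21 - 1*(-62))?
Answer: 3280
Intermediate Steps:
(0 + (13 + 67))*(-21 - 1*(-62)) = (0 + 80)*(-21 + 62) = 80*41 = 3280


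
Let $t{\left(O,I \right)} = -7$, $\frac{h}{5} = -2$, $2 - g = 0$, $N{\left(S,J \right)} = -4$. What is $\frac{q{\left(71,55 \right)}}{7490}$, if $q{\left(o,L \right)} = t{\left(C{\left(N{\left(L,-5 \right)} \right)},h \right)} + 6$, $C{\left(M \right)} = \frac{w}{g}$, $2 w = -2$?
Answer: $- \frac{1}{7490} \approx -0.00013351$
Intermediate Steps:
$w = -1$ ($w = \frac{1}{2} \left(-2\right) = -1$)
$g = 2$ ($g = 2 - 0 = 2 + 0 = 2$)
$h = -10$ ($h = 5 \left(-2\right) = -10$)
$C{\left(M \right)} = - \frac{1}{2}$
$q{\left(o,L \right)} = -1$ ($q{\left(o,L \right)} = -7 + 6 = -1$)
$\frac{q{\left(71,55 \right)}}{7490} = - \frac{1}{7490}$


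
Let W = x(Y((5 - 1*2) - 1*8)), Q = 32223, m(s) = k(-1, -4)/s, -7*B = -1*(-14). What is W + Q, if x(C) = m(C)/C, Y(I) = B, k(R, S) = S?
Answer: 32222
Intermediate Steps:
B = -2 (B = -(-1)*(-14)/7 = -⅐*14 = -2)
m(s) = -4/s
Y(I) = -2
x(C) = -4/C² (x(C) = (-4/C)/C = -4/C²)
W = -1 (W = -4/(-2)² = -4*¼ = -1)
W + Q = -1 + 32223 = 32222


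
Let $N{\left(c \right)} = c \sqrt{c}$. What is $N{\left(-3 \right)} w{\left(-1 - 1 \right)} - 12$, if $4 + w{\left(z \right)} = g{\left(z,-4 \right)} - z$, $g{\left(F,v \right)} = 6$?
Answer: $-12 - 12 i \sqrt{3} \approx -12.0 - 20.785 i$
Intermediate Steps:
$N{\left(c \right)} = c^{\frac{3}{2}}$
$w{\left(z \right)} = 2 - z$ ($w{\left(z \right)} = -4 - \left(-6 + z\right) = 2 - z$)
$N{\left(-3 \right)} w{\left(-1 - 1 \right)} - 12 = \left(-3\right)^{\frac{3}{2}} \left(2 - \left(-1 - 1\right)\right) - 12 = - 3 i \sqrt{3} \left(2 - \left(-1 - 1\right)\right) - 12 = - 3 i \sqrt{3} \left(2 - -2\right) - 12 = - 3 i \sqrt{3} \left(2 + 2\right) - 12 = - 3 i \sqrt{3} \cdot 4 - 12 = - 12 i \sqrt{3} - 12 = -12 - 12 i \sqrt{3}$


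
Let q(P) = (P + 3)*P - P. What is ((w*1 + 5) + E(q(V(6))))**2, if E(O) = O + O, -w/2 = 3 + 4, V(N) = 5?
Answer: 3721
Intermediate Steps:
q(P) = -P + P*(3 + P) (q(P) = (3 + P)*P - P = P*(3 + P) - P = -P + P*(3 + P))
w = -14 (w = -2*(3 + 4) = -2*7 = -14)
E(O) = 2*O
((w*1 + 5) + E(q(V(6))))**2 = ((-14*1 + 5) + 2*(5*(2 + 5)))**2 = ((-14 + 5) + 2*(5*7))**2 = (-9 + 2*35)**2 = (-9 + 70)**2 = 61**2 = 3721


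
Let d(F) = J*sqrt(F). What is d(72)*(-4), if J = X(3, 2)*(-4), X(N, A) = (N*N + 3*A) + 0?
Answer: 1440*sqrt(2) ≈ 2036.5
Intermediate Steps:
X(N, A) = N**2 + 3*A (X(N, A) = (N**2 + 3*A) + 0 = N**2 + 3*A)
J = -60 (J = (3**2 + 3*2)*(-4) = (9 + 6)*(-4) = 15*(-4) = -60)
d(F) = -60*sqrt(F)
d(72)*(-4) = -360*sqrt(2)*(-4) = 1440*sqrt(2)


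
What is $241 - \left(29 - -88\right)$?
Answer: $124$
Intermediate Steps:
$241 - \left(29 - -88\right) = 241 - \left(29 + 88\right) = 241 - 117 = 124$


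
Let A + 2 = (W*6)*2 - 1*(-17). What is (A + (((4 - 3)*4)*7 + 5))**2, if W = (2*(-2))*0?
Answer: 2304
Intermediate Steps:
W = 0 (W = -4*0 = 0)
A = 15 (A = -2 + ((0*6)*2 - 1*(-17)) = -2 + (0*2 + 17) = -2 + (0 + 17) = -2 + 17 = 15)
(A + (((4 - 3)*4)*7 + 5))**2 = (15 + (((4 - 3)*4)*7 + 5))**2 = (15 + ((1*4)*7 + 5))**2 = (15 + (4*7 + 5))**2 = (15 + (28 + 5))**2 = (15 + 33)**2 = 48**2 = 2304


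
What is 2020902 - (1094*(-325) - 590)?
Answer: 2377042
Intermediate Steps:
2020902 - (1094*(-325) - 590) = 2020902 - (-355550 - 590) = 2020902 - 1*(-356140) = 2020902 + 356140 = 2377042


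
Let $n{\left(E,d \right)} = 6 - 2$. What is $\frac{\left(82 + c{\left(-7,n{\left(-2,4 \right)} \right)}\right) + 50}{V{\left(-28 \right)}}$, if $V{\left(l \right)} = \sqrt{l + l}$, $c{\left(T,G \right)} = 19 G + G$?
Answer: $- \frac{53 i \sqrt{14}}{7} \approx - 28.33 i$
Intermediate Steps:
$n{\left(E,d \right)} = 4$ ($n{\left(E,d \right)} = 6 - 2 = 4$)
$c{\left(T,G \right)} = 20 G$
$V{\left(l \right)} = \sqrt{2} \sqrt{l}$ ($V{\left(l \right)} = \sqrt{2 l} = \sqrt{2} \sqrt{l}$)
$\frac{\left(82 + c{\left(-7,n{\left(-2,4 \right)} \right)}\right) + 50}{V{\left(-28 \right)}} = \frac{\left(82 + 20 \cdot 4\right) + 50}{\sqrt{2} \sqrt{-28}} = \frac{\left(82 + 80\right) + 50}{\sqrt{2} \cdot 2 i \sqrt{7}} = \frac{162 + 50}{2 i \sqrt{14}} = 212 \left(- \frac{i \sqrt{14}}{28}\right) = - \frac{53 i \sqrt{14}}{7}$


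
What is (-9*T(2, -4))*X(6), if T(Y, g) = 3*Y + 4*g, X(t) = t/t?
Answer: 90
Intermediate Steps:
X(t) = 1
(-9*T(2, -4))*X(6) = -9*(3*2 + 4*(-4))*1 = -9*(6 - 16)*1 = -9*(-10)*1 = 90*1 = 90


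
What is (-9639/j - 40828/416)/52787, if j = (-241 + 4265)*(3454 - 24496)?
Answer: -1714794425/922305443696 ≈ -0.0018592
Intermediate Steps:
j = -84673008 (j = 4024*(-21042) = -84673008)
(-9639/j - 40828/416)/52787 = (-9639/(-84673008) - 40828/416)/52787 = (-9639*(-1/84673008) - 40828*1/416)*(1/52787) = (153/1344016 - 10207/104)*(1/52787) = -1714794425/17472208*1/52787 = -1714794425/922305443696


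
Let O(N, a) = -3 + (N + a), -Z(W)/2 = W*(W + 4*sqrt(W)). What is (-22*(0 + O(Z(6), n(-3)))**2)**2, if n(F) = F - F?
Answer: 333622942884 + 135551750400*sqrt(6) ≈ 6.6566e+11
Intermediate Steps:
Z(W) = -2*W*(W + 4*sqrt(W))
n(F) = 0
O(N, a) = -3 + N + a
(-22*(0 + O(Z(6), n(-3)))**2)**2 = (-22*(0 + (-3 + (-48*sqrt(6) - 2*6**2) + 0))**2)**2 = (-22*(0 + (-3 + (-48*sqrt(6) - 2*36) + 0))**2)**2 = (-22*(0 + (-3 + (-48*sqrt(6) - 72) + 0))**2)**2 = (-22*(0 + (-3 + (-72 - 48*sqrt(6)) + 0))**2)**2 = (-22*(0 + (-75 - 48*sqrt(6)))**2)**2 = (-22*(-75 - 48*sqrt(6))**2)**2 = 484*(-75 - 48*sqrt(6))**4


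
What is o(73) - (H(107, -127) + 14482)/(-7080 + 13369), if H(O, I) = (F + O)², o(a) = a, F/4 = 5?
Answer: 428486/6289 ≈ 68.133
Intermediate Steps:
F = 20 (F = 4*5 = 20)
H(O, I) = (20 + O)²
o(73) - (H(107, -127) + 14482)/(-7080 + 13369) = 73 - ((20 + 107)² + 14482)/(-7080 + 13369) = 73 - (127² + 14482)/6289 = 73 - (16129 + 14482)/6289 = 73 - 30611/6289 = 428486/6289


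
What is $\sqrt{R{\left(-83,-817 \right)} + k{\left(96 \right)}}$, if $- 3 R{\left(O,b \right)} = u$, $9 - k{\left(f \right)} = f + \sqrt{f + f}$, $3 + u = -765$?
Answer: $\sqrt{169 - 8 \sqrt{3}} \approx 12.456$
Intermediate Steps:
$u = -768$ ($u = -3 - 765 = -768$)
$k{\left(f \right)} = 9 - f - \sqrt{2} \sqrt{f}$ ($k{\left(f \right)} = 9 - \left(f + \sqrt{f + f}\right) = 9 - \left(f + \sqrt{2 f}\right) = 9 - \left(f + \sqrt{2} \sqrt{f}\right) = 9 - f - \sqrt{2} \sqrt{f}$)
$R{\left(O,b \right)} = 256$ ($R{\left(O,b \right)} = \left(- \frac{1}{3}\right) \left(-768\right) = 256$)
$\sqrt{R{\left(-83,-817 \right)} + k{\left(96 \right)}} = \sqrt{256 - \left(87 + \sqrt{2} \sqrt{96}\right)} = \sqrt{256 - \left(87 + \sqrt{2} \cdot 4 \sqrt{6}\right)} = \sqrt{256 - \left(87 + 8 \sqrt{3}\right)} = \sqrt{169 - 8 \sqrt{3}}$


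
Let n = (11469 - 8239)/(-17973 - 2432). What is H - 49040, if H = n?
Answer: -200132886/4081 ≈ -49040.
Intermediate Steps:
n = -646/4081 (n = 3230/(-20405) = 3230*(-1/20405) = -646/4081 ≈ -0.15829)
H = -646/4081 ≈ -0.15829
H - 49040 = -646/4081 - 49040 = -200132886/4081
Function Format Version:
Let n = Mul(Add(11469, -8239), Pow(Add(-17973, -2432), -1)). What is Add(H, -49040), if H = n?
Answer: Rational(-200132886, 4081) ≈ -49040.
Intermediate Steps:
n = Rational(-646, 4081) (n = Mul(3230, Pow(-20405, -1)) = Mul(3230, Rational(-1, 20405)) = Rational(-646, 4081) ≈ -0.15829)
H = Rational(-646, 4081) ≈ -0.15829
Add(H, -49040) = Add(Rational(-646, 4081), -49040) = Rational(-200132886, 4081)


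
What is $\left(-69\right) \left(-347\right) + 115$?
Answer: $24058$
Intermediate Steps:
$\left(-69\right) \left(-347\right) + 115 = 23943 + 115 = 24058$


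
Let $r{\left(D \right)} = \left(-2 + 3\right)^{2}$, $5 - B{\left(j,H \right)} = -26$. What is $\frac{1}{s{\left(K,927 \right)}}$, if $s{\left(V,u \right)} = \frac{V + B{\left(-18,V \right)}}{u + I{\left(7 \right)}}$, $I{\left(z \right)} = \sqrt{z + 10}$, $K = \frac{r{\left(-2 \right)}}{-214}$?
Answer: $\frac{22042}{737} + \frac{214 \sqrt{17}}{6633} \approx 30.041$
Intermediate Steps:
$B{\left(j,H \right)} = 31$ ($B{\left(j,H \right)} = 5 - -26 = 5 + 26 = 31$)
$r{\left(D \right)} = 1$ ($r{\left(D \right)} = 1^{2} = 1$)
$K = - \frac{1}{214}$ ($K = 1 \frac{1}{-214} = 1 \left(- \frac{1}{214}\right) = - \frac{1}{214} \approx -0.0046729$)
$I{\left(z \right)} = \sqrt{10 + z}$
$s{\left(V,u \right)} = \frac{31 + V}{u + \sqrt{17}}$ ($s{\left(V,u \right)} = \frac{V + 31}{u + \sqrt{10 + 7}} = \frac{31 + V}{u + \sqrt{17}}$)
$\frac{1}{s{\left(K,927 \right)}} = \frac{1}{\frac{1}{927 + \sqrt{17}} \left(31 - \frac{1}{214}\right)} = \frac{1}{\frac{1}{927 + \sqrt{17}} \cdot \frac{6633}{214}} = \frac{1}{\frac{6633}{214} \frac{1}{927 + \sqrt{17}}} = \frac{22042}{737} + \frac{214 \sqrt{17}}{6633}$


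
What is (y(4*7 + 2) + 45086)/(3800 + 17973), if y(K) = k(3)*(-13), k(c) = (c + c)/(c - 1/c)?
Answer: 180227/87092 ≈ 2.0694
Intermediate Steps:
k(c) = 2*c/(c - 1/c) (k(c) = (2*c)/(c - 1/c) = 2*c/(c - 1/c))
y(K) = -117/4 (y(K) = (2*3²/(-1 + 3²))*(-13) = (2*9/(-1 + 9))*(-13) = (2*9/8)*(-13) = (2*9*(⅛))*(-13) = (9/4)*(-13) = -117/4)
(y(4*7 + 2) + 45086)/(3800 + 17973) = (-117/4 + 45086)/(3800 + 17973) = (180227/4)/21773 = (180227/4)*(1/21773) = 180227/87092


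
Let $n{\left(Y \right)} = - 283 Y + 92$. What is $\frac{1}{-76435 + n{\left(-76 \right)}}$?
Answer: $- \frac{1}{54835} \approx -1.8237 \cdot 10^{-5}$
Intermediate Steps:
$n{\left(Y \right)} = 92 - 283 Y$
$\frac{1}{-76435 + n{\left(-76 \right)}} = \frac{1}{-76435 + \left(92 - -21508\right)} = \frac{1}{-76435 + \left(92 + 21508\right)} = \frac{1}{-76435 + 21600} = \frac{1}{-54835} = - \frac{1}{54835}$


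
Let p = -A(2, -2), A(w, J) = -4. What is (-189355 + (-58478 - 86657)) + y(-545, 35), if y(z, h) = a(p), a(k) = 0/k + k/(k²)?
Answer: -1337959/4 ≈ -3.3449e+5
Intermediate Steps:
p = 4 (p = -1*(-4) = 4)
a(k) = 1/k (a(k) = 0 + k/k² = 0 + 1/k = 1/k)
y(z, h) = ¼ (y(z, h) = 1/4 = ¼)
(-189355 + (-58478 - 86657)) + y(-545, 35) = (-189355 + (-58478 - 86657)) + ¼ = (-189355 - 145135) + ¼ = -334490 + ¼ = -1337959/4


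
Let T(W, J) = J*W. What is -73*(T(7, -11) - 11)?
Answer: 6424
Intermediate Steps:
-73*(T(7, -11) - 11) = -73*(-11*7 - 11) = -73*(-77 - 11) = -73*(-88) = 6424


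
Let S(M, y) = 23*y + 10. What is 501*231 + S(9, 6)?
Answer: 115879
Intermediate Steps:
S(M, y) = 10 + 23*y
501*231 + S(9, 6) = 501*231 + (10 + 23*6) = 115731 + (10 + 138) = 115731 + 148 = 115879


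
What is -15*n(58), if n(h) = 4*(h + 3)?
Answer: -3660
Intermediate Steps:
n(h) = 12 + 4*h (n(h) = 4*(3 + h) = 12 + 4*h)
-15*n(58) = -15*(12 + 4*58) = -15*(12 + 232) = -15*244 = -3660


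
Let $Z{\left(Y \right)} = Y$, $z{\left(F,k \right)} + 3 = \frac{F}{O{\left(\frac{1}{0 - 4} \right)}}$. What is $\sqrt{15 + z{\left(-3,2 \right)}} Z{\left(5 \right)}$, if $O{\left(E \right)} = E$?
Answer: $10 \sqrt{6} \approx 24.495$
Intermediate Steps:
$z{\left(F,k \right)} = -3 - 4 F$ ($z{\left(F,k \right)} = -3 + \frac{F}{\frac{1}{0 - 4}} = -3 + \frac{F}{\frac{1}{-4}} = -3 + \frac{F}{- \frac{1}{4}} = -3 + F \left(-4\right) = -3 - 4 F$)
$\sqrt{15 + z{\left(-3,2 \right)}} Z{\left(5 \right)} = \sqrt{15 - -9} \cdot 5 = \sqrt{15 + \left(-3 + 12\right)} 5 = \sqrt{15 + 9} \cdot 5 = \sqrt{24} \cdot 5 = 2 \sqrt{6} \cdot 5 = 10 \sqrt{6}$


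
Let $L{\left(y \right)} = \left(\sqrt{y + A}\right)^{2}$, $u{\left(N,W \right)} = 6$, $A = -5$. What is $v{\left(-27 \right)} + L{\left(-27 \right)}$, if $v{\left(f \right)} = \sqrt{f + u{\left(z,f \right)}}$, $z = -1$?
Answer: $-32 + i \sqrt{21} \approx -32.0 + 4.5826 i$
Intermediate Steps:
$L{\left(y \right)} = -5 + y$ ($L{\left(y \right)} = \left(\sqrt{y - 5}\right)^{2} = \left(\sqrt{-5 + y}\right)^{2} = -5 + y$)
$v{\left(f \right)} = \sqrt{6 + f}$ ($v{\left(f \right)} = \sqrt{f + 6} = \sqrt{6 + f}$)
$v{\left(-27 \right)} + L{\left(-27 \right)} = \sqrt{6 - 27} - 32 = \sqrt{-21} - 32 = i \sqrt{21} - 32 = -32 + i \sqrt{21}$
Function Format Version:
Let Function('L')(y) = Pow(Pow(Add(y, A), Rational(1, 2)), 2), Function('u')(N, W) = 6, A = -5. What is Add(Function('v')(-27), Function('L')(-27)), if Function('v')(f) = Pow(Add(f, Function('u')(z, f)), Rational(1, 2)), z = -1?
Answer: Add(-32, Mul(I, Pow(21, Rational(1, 2)))) ≈ Add(-32.000, Mul(4.5826, I))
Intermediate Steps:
Function('L')(y) = Add(-5, y) (Function('L')(y) = Pow(Pow(Add(y, -5), Rational(1, 2)), 2) = Pow(Pow(Add(-5, y), Rational(1, 2)), 2) = Add(-5, y))
Function('v')(f) = Pow(Add(6, f), Rational(1, 2)) (Function('v')(f) = Pow(Add(f, 6), Rational(1, 2)) = Pow(Add(6, f), Rational(1, 2)))
Add(Function('v')(-27), Function('L')(-27)) = Add(Pow(Add(6, -27), Rational(1, 2)), Add(-5, -27)) = Add(Pow(-21, Rational(1, 2)), -32) = Add(Mul(I, Pow(21, Rational(1, 2))), -32) = Add(-32, Mul(I, Pow(21, Rational(1, 2))))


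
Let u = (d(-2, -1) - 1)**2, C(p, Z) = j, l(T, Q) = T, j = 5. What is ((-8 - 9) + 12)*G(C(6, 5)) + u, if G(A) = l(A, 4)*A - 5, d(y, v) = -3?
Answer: -84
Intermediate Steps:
C(p, Z) = 5
u = 16 (u = (-3 - 1)**2 = (-4)**2 = 16)
G(A) = -5 + A**2 (G(A) = A*A - 5 = A**2 - 5 = -5 + A**2)
((-8 - 9) + 12)*G(C(6, 5)) + u = ((-8 - 9) + 12)*(-5 + 5**2) + 16 = (-17 + 12)*(-5 + 25) + 16 = -5*20 + 16 = -100 + 16 = -84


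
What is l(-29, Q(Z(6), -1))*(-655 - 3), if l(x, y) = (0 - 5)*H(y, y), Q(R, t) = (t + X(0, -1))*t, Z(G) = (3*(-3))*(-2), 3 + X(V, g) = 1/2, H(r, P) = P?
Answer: 11515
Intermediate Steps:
X(V, g) = -5/2 (X(V, g) = -3 + 1/2 = -3 + ½ = -5/2)
Z(G) = 18 (Z(G) = -9*(-2) = 18)
Q(R, t) = t*(-5/2 + t) (Q(R, t) = (t - 5/2)*t = (-5/2 + t)*t = t*(-5/2 + t))
l(x, y) = -5*y (l(x, y) = (0 - 5)*y = -5*y)
l(-29, Q(Z(6), -1))*(-655 - 3) = (-5*(-1)*(-5 + 2*(-1))/2)*(-655 - 3) = -5*(-1)*(-5 - 2)/2*(-658) = -5*(-1)*(-7)/2*(-658) = -5*7/2*(-658) = -35/2*(-658) = 11515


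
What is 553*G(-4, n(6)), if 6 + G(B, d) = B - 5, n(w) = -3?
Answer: -8295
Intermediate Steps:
G(B, d) = -11 + B (G(B, d) = -6 + (B - 5) = -6 + (-5 + B) = -11 + B)
553*G(-4, n(6)) = 553*(-11 - 4) = 553*(-15) = -8295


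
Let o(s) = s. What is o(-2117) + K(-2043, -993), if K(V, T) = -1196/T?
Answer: -2100985/993 ≈ -2115.8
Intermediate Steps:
o(-2117) + K(-2043, -993) = -2117 - 1196/(-993) = -2117 - 1196*(-1/993) = -2117 + 1196/993 = -2100985/993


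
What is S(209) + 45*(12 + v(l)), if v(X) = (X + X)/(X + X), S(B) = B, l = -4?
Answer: 794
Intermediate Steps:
v(X) = 1 (v(X) = (2*X)/((2*X)) = (2*X)*(1/(2*X)) = 1)
S(209) + 45*(12 + v(l)) = 209 + 45*(12 + 1) = 209 + 45*13 = 209 + 585 = 794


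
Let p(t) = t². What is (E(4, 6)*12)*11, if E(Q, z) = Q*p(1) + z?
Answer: 1320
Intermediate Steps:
E(Q, z) = Q + z (E(Q, z) = Q*1² + z = Q*1 + z = Q + z)
(E(4, 6)*12)*11 = ((4 + 6)*12)*11 = (10*12)*11 = 120*11 = 1320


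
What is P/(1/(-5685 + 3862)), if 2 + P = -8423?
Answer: 15358775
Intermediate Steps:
P = -8425 (P = -2 - 8423 = -8425)
P/(1/(-5685 + 3862)) = -8425/(1/(-5685 + 3862)) = -8425/(1/(-1823)) = -8425/(-1/1823) = -8425*(-1823) = 15358775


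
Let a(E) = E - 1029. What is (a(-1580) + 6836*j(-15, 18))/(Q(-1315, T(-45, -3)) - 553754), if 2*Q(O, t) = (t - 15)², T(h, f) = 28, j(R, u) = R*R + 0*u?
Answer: -3070982/1107339 ≈ -2.7733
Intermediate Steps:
j(R, u) = R² (j(R, u) = R² + 0 = R²)
a(E) = -1029 + E
Q(O, t) = (-15 + t)²/2 (Q(O, t) = (t - 15)²/2 = (-15 + t)²/2)
(a(-1580) + 6836*j(-15, 18))/(Q(-1315, T(-45, -3)) - 553754) = ((-1029 - 1580) + 6836*(-15)²)/((-15 + 28)²/2 - 553754) = (-2609 + 6836*225)/((½)*13² - 553754) = (-2609 + 1538100)/((½)*169 - 553754) = 1535491/(169/2 - 553754) = 1535491/(-1107339/2) = 1535491*(-2/1107339) = -3070982/1107339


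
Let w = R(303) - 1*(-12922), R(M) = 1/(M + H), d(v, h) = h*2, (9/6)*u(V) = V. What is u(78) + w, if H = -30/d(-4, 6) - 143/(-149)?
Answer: 1165519588/89835 ≈ 12974.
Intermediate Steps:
u(V) = 2*V/3
d(v, h) = 2*h
H = -459/298 (H = -30/(2*6) - 143/(-149) = -30/12 - 143*(-1/149) = -30*1/12 + 143/149 = -5/2 + 143/149 = -459/298 ≈ -1.5403)
R(M) = 1/(-459/298 + M) (R(M) = 1/(M - 459/298) = 1/(-459/298 + M))
w = 1160848168/89835 (w = 298/(-459 + 298*303) - 1*(-12922) = 298/(-459 + 90294) + 12922 = 298/89835 + 12922 = 1160848168/89835 ≈ 12922.)
u(78) + w = (2/3)*78 + 1160848168/89835 = 52 + 1160848168/89835 = 1165519588/89835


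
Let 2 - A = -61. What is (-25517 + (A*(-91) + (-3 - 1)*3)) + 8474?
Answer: -22788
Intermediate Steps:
A = 63 (A = 2 - 1*(-61) = 2 + 61 = 63)
(-25517 + (A*(-91) + (-3 - 1)*3)) + 8474 = (-25517 + (63*(-91) + (-3 - 1)*3)) + 8474 = (-25517 + (-5733 - 4*3)) + 8474 = (-25517 + (-5733 - 12)) + 8474 = (-25517 - 5745) + 8474 = -31262 + 8474 = -22788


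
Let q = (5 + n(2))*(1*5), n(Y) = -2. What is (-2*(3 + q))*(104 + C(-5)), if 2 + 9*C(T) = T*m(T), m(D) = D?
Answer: -3836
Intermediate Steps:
q = 15 (q = (5 - 2)*(1*5) = 3*5 = 15)
C(T) = -2/9 + T²/9 (C(T) = -2/9 + (T*T)/9 = -2/9 + T²/9)
(-2*(3 + q))*(104 + C(-5)) = (-2*(3 + 15))*(104 + (-2/9 + (⅑)*(-5)²)) = (-2*18)*(104 + (-2/9 + (⅑)*25)) = -36*(104 + (-2/9 + 25/9)) = -36*(104 + 23/9) = -36*959/9 = -3836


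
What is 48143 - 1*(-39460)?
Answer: 87603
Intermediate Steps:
48143 - 1*(-39460) = 48143 + 39460 = 87603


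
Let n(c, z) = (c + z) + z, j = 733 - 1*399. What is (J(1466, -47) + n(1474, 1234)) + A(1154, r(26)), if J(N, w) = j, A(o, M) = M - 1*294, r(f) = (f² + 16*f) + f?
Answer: 5100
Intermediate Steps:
r(f) = f² + 17*f
j = 334 (j = 733 - 399 = 334)
A(o, M) = -294 + M (A(o, M) = M - 294 = -294 + M)
J(N, w) = 334
n(c, z) = c + 2*z
(J(1466, -47) + n(1474, 1234)) + A(1154, r(26)) = (334 + (1474 + 2*1234)) + (-294 + 26*(17 + 26)) = (334 + (1474 + 2468)) + (-294 + 26*43) = (334 + 3942) + (-294 + 1118) = 4276 + 824 = 5100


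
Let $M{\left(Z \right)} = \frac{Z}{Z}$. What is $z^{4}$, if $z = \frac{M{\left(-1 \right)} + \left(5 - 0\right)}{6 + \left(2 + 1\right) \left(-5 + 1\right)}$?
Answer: $1$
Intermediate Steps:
$M{\left(Z \right)} = 1$
$z = -1$ ($z = \frac{1 + \left(5 - 0\right)}{6 + \left(2 + 1\right) \left(-5 + 1\right)} = \frac{1 + \left(5 + 0\right)}{6 + 3 \left(-4\right)} = \frac{1 + 5}{6 - 12} = \frac{6}{-6} = 6 \left(- \frac{1}{6}\right) = -1$)
$z^{4} = \left(-1\right)^{4} = 1$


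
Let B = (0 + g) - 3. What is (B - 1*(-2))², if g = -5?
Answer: 36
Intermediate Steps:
B = -8 (B = (0 - 5) - 3 = -5 - 3 = -8)
(B - 1*(-2))² = (-8 - 1*(-2))² = (-8 + 2)² = (-6)² = 36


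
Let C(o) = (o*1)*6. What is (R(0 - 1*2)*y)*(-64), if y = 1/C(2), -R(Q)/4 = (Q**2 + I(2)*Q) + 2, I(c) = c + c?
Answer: -128/3 ≈ -42.667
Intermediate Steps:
I(c) = 2*c
C(o) = 6*o (C(o) = o*6 = 6*o)
R(Q) = -8 - 16*Q - 4*Q**2 (R(Q) = -4*((Q**2 + (2*2)*Q) + 2) = -4*((Q**2 + 4*Q) + 2) = -4*(2 + Q**2 + 4*Q) = -8 - 16*Q - 4*Q**2)
y = 1/12 (y = 1/(6*2) = 1/12 ≈ 0.083333)
(R(0 - 1*2)*y)*(-64) = ((-8 - 16*(0 - 1*2) - 4*(0 - 1*2)**2)*(1/12))*(-64) = ((-8 - 16*(0 - 2) - 4*(0 - 2)**2)*(1/12))*(-64) = ((-8 - 16*(-2) - 4*(-2)**2)*(1/12))*(-64) = ((-8 + 32 - 4*4)*(1/12))*(-64) = ((-8 + 32 - 16)*(1/12))*(-64) = (8*(1/12))*(-64) = (2/3)*(-64) = -128/3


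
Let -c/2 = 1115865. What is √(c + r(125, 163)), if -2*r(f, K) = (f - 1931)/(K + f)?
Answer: I*√1285474674/24 ≈ 1493.9*I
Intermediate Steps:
r(f, K) = -(-1931 + f)/(2*(K + f)) (r(f, K) = -(f - 1931)/(2*(K + f)) = -(-1931 + f)/(2*(K + f)))
c = -2231730 (c = -2*1115865 = -2231730)
√(c + r(125, 163)) = √(-2231730 + (1931 - 1*125)/(2*(163 + 125))) = √(-2231730 + (½)*(1931 - 125)/288) = √(-2231730 + (½)*(1/288)*1806) = √(-2231730 + 301/96) = √(-214245779/96) = I*√1285474674/24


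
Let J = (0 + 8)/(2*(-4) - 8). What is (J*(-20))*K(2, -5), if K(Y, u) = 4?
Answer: 40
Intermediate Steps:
J = -½ (J = 8/(-8 - 8) = 8/(-16) = 8*(-1/16) = -½ ≈ -0.50000)
(J*(-20))*K(2, -5) = -½*(-20)*4 = 10*4 = 40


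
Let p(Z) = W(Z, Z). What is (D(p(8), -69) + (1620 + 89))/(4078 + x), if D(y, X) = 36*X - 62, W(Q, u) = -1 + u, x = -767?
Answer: -837/3311 ≈ -0.25279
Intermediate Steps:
p(Z) = -1 + Z
D(y, X) = -62 + 36*X
(D(p(8), -69) + (1620 + 89))/(4078 + x) = ((-62 + 36*(-69)) + (1620 + 89))/(4078 - 767) = ((-62 - 2484) + 1709)/3311 = (-2546 + 1709)*(1/3311) = -837*1/3311 = -837/3311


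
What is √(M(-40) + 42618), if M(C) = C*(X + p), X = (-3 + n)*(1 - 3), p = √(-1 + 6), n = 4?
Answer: √(42698 - 40*√5) ≈ 206.42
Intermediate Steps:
p = √5 ≈ 2.2361
X = -2 (X = (-3 + 4)*(1 - 3) = 1*(-2) = -2)
M(C) = C*(-2 + √5)
√(M(-40) + 42618) = √(-40*(-2 + √5) + 42618) = √((80 - 40*√5) + 42618) = √(42698 - 40*√5)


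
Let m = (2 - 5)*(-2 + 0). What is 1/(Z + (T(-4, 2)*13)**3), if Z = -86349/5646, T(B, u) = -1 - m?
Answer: -1882/1418249405 ≈ -1.3270e-6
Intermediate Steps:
m = 6 (m = -3*(-2) = 6)
T(B, u) = -7 (T(B, u) = -1 - 1*6 = -1 - 6 = -7)
Z = -28783/1882 (Z = -86349*1/5646 = -28783/1882 ≈ -15.294)
1/(Z + (T(-4, 2)*13)**3) = 1/(-28783/1882 + (-7*13)**3) = 1/(-28783/1882 + (-91)**3) = 1/(-28783/1882 - 753571) = 1/(-1418249405/1882) = -1882/1418249405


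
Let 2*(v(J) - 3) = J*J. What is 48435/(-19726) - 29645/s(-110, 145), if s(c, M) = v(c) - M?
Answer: -62209375/8324372 ≈ -7.4732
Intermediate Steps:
v(J) = 3 + J**2/2 (v(J) = 3 + (J*J)/2 = 3 + J**2/2)
s(c, M) = 3 + c**2/2 - M (s(c, M) = (3 + c**2/2) - M = 3 + c**2/2 - M)
48435/(-19726) - 29645/s(-110, 145) = 48435/(-19726) - 29645/(3 + (1/2)*(-110)**2 - 1*145) = 48435*(-1/19726) - 29645/(3 + (1/2)*12100 - 145) = -48435/19726 - 29645/(3 + 6050 - 145) = -48435/19726 - 29645/5908 = -48435/19726 - 29645*1/5908 = -48435/19726 - 4235/844 = -62209375/8324372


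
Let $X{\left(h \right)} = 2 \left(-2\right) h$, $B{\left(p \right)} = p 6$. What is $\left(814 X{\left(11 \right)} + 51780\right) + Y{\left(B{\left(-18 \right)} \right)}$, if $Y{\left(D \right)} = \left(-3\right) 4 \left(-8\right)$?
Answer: $16060$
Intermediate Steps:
$B{\left(p \right)} = 6 p$
$X{\left(h \right)} = - 4 h$
$Y{\left(D \right)} = 96$ ($Y{\left(D \right)} = \left(-12\right) \left(-8\right) = 96$)
$\left(814 X{\left(11 \right)} + 51780\right) + Y{\left(B{\left(-18 \right)} \right)} = \left(814 \left(\left(-4\right) 11\right) + 51780\right) + 96 = \left(814 \left(-44\right) + 51780\right) + 96 = \left(-35816 + 51780\right) + 96 = 15964 + 96 = 16060$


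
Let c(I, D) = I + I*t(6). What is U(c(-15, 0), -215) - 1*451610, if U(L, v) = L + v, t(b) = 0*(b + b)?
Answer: -451840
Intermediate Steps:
t(b) = 0 (t(b) = 0*(2*b) = 0)
c(I, D) = I (c(I, D) = I + I*0 = I + 0 = I)
U(c(-15, 0), -215) - 1*451610 = (-15 - 215) - 1*451610 = -230 - 451610 = -451840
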